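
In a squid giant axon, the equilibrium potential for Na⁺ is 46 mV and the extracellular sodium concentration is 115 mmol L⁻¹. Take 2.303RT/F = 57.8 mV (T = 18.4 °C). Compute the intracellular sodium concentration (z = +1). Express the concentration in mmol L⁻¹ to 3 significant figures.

18.4 mmol L⁻¹

Nernst: E = (57.8/1) · log₁₀([out]/[in]), so log₁₀([out]/[in]) = 46.0 × 1 / 57.8 = 0.7958.
[out]/[in] = 10^(0.7958) = 6.25.
[in] = 115 / 6.25 = 18.4 mmol L⁻¹.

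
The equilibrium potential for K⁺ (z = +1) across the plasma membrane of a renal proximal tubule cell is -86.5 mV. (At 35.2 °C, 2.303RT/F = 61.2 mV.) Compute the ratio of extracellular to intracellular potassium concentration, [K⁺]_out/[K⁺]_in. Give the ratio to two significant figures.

0.039

log₁₀([out]/[in]) = E·z/(61.2) = -86.5 × 1 / 61.2 = -1.4134
[out]/[in] = 10^(-1.4134) = 0.0386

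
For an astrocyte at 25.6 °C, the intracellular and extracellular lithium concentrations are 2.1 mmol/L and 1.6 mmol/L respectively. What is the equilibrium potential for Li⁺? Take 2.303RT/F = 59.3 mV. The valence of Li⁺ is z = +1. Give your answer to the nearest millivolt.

E = (59.3/z) · log₁₀([Li⁺]_out/[Li⁺]_in) with z = +1.
= (59.3/1) · log₁₀(1.6/2.1) = 59.30 · log₁₀(0.7619)
= 59.30 · (-0.1181) = -7.00 mV

-7 mV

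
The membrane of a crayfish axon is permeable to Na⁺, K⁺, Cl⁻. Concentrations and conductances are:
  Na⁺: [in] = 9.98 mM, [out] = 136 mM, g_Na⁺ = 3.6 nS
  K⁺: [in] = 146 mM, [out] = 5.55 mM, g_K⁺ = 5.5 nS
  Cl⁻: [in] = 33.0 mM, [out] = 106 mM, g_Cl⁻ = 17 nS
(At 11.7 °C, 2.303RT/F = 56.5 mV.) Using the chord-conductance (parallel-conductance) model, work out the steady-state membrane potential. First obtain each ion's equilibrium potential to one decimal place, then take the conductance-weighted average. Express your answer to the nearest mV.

E_Na⁺ = (56.5/1)·log₁₀(136/9.98) = 64.1 mV
E_K⁺ = (56.5/1)·log₁₀(5.55/146) = -80.2 mV
E_Cl⁻ = (56.5/-1)·log₁₀(106/33.0) = -28.6 mV
Vm = (Σ gᵢEᵢ)/(Σ gᵢ) = (3.6·64.1 + 5.5·-80.2 + 17·-28.6) / (3.6 + 5.5 + 17)
= -696.54 / 26.1 = -26.69 mV

-27 mV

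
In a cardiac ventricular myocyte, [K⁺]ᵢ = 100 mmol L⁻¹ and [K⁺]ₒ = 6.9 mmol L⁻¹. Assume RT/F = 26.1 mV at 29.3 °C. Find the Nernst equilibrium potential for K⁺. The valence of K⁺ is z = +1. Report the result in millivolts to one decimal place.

E = (26.1/z) · ln([K⁺]_out/[K⁺]_in) with z = +1.
= (26.1/1) · ln(6.9/100) = 26.10 · ln(0.069)
= 26.10 · (-2.6736) = -69.78 mV

-69.8 mV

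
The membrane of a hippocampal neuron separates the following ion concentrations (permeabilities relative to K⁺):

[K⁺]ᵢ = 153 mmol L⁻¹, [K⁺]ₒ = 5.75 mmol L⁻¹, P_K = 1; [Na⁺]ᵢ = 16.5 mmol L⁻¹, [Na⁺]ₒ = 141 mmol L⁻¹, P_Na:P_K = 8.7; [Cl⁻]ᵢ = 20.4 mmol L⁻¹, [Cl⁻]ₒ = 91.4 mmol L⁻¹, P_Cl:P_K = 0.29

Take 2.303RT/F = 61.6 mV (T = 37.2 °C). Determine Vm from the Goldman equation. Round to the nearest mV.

36 mV

Vm = 61.6 · log₁₀[(Σ P·[cation]ₒ + Σ P·[anion]ᵢ) / (Σ P·[cation]ᵢ + Σ P·[anion]ₒ)]
Numerator = 1×5.75 + 8.7×141 + 0.29×20.4 = 1238
Denominator = 1×153 + 8.7×16.5 + 0.29×91.4 = 323.1
Vm = 61.6 · log₁₀(3.8333) = 61.6 × (0.5836) = 35.95 mV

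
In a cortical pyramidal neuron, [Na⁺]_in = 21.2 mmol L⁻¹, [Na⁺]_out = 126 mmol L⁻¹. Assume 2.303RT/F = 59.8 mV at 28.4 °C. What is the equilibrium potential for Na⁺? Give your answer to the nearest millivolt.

46 mV

E = (59.8/z) · log₁₀([Na⁺]_out/[Na⁺]_in) with z = +1.
= (59.8/1) · log₁₀(126/21.2) = 59.80 · log₁₀(5.943)
= 59.80 · (0.7740) = 46.29 mV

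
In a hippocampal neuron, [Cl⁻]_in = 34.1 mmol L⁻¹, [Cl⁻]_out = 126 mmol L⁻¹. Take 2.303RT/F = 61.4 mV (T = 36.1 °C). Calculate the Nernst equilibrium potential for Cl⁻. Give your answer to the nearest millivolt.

E = (61.4/z) · log₁₀([Cl⁻]_out/[Cl⁻]_in) with z = -1.
For an anion, dividing by z = -1 reverses the sign.
= (61.4/-1) · log₁₀(126/34.1) = -61.40 · log₁₀(3.695)
= -61.40 · (0.5676) = -34.85 mV

-35 mV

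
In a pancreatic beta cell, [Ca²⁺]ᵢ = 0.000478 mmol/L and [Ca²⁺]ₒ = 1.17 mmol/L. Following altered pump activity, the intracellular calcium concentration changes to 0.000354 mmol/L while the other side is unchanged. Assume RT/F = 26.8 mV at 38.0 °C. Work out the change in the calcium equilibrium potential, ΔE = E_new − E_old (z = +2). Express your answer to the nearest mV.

E_old = (26.8/2)·ln(1.17/0.000478) = 104.56 mV
E_new = (26.8/2)·ln(1.17/0.000354) = 108.58 mV
ΔE = 108.58 − (104.56) = 4.02 mV

4 mV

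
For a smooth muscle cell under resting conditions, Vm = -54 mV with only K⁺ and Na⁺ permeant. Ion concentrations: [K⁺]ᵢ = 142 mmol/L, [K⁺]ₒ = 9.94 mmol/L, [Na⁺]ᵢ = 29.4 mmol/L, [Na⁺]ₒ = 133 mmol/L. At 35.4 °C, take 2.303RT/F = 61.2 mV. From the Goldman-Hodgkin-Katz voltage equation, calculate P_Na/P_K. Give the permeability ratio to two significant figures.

0.067

Let α = P_Na/P_K. GHK: Vm = 61.2·log₁₀[(Kₒ + α·Naₒ)/(Kᵢ + α·Naᵢ)].
10^(Vm/61.2) = 10^(-54.0/61.2) = 0.13111
So 0.13111·(Kᵢ + α·Naᵢ) = Kₒ + α·Naₒ → α = (0.13111·142.0 − 9.94) / (133.0 − 0.13111·29.4)
α = (18.62 − 9.94) / (133.0 − 3.855) = 8.678/129.1 = 0.0672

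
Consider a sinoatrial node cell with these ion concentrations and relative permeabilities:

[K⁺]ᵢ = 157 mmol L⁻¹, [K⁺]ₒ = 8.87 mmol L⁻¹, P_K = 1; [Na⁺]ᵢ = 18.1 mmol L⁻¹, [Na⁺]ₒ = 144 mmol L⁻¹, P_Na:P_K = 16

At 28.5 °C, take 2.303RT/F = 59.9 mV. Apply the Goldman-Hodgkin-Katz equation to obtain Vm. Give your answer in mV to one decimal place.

Vm = 59.9 · log₁₀[(Σ P·[cation]ₒ + Σ P·[anion]ᵢ) / (Σ P·[cation]ᵢ + Σ P·[anion]ₒ)]
Numerator = 1×8.87 + 16×144 = 2313
Denominator = 1×157 + 16×18.1 = 446.6
Vm = 59.9 · log₁₀(5.1788) = 59.9 × (0.7142) = 42.78 mV

42.8 mV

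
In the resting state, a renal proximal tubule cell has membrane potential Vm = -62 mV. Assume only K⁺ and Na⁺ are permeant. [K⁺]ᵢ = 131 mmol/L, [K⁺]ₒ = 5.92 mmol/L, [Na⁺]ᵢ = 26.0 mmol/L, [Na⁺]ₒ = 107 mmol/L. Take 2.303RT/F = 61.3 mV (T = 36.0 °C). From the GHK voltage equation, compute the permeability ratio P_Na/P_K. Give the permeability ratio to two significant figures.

0.065

Let α = P_Na/P_K. GHK: Vm = 61.3·log₁₀[(Kₒ + α·Naₒ)/(Kᵢ + α·Naᵢ)].
10^(Vm/61.3) = 10^(-62.0/61.3) = 0.097405
So 0.097405·(Kᵢ + α·Naᵢ) = Kₒ + α·Naₒ → α = (0.097405·131.0 − 5.92) / (107.0 − 0.097405·26.0)
α = (12.76 − 5.92) / (107.0 − 2.533) = 6.84/104.5 = 0.06548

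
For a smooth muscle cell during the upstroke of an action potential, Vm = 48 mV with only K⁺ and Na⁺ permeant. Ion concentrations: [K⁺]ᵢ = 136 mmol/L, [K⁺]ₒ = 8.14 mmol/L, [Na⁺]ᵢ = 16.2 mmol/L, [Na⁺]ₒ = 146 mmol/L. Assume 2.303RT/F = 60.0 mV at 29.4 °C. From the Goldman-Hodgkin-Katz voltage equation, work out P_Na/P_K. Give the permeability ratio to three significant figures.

Let α = P_Na/P_K. GHK: Vm = 60.0·log₁₀[(Kₒ + α·Naₒ)/(Kᵢ + α·Naᵢ)].
10^(Vm/60.0) = 10^(48.0/60.0) = 6.3096
So 6.3096·(Kᵢ + α·Naᵢ) = Kₒ + α·Naₒ → α = (6.3096·136.0 − 8.14) / (146.0 − 6.3096·16.2)
α = (858.1 − 8.14) / (146.0 − 102.2) = 850/43.78 = 19.41

19.4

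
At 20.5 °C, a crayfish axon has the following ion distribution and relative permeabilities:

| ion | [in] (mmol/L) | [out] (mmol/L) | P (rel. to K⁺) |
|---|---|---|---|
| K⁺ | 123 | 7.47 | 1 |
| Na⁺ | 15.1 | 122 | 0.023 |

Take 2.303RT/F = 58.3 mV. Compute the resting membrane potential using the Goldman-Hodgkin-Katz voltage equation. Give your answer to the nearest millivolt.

Vm = 58.3 · log₁₀[(Σ P·[cation]ₒ + Σ P·[anion]ᵢ) / (Σ P·[cation]ᵢ + Σ P·[anion]ₒ)]
Numerator = 1×7.47 + 0.023×122 = 10.28
Denominator = 1×123 + 0.023×15.1 = 123.3
Vm = 58.3 · log₁₀(0.083309) = 58.3 × (-1.0793) = -62.92 mV

-63 mV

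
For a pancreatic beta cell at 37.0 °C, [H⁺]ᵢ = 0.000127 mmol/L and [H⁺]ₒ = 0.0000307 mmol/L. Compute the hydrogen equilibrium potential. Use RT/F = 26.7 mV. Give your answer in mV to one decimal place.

-37.9 mV

E = (26.7/z) · ln([H⁺]_out/[H⁺]_in) with z = +1.
= (26.7/1) · ln(0.0000307/0.000127) = 26.70 · ln(0.2417)
= 26.70 · (-1.4199) = -37.91 mV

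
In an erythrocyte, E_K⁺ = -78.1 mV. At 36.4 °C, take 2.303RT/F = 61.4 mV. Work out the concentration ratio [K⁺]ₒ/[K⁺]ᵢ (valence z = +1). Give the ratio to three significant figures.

log₁₀([out]/[in]) = E·z/(61.4) = -78.1 × 1 / 61.4 = -1.2720
[out]/[in] = 10^(-1.2720) = 0.05346

0.0535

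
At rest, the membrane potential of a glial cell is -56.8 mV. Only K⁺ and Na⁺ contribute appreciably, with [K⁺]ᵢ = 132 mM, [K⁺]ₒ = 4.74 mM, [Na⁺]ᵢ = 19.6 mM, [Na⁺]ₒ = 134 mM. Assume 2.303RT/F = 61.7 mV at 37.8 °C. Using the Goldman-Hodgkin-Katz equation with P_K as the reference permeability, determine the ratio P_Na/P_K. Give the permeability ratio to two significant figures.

Let α = P_Na/P_K. GHK: Vm = 61.7·log₁₀[(Kₒ + α·Naₒ)/(Kᵢ + α·Naᵢ)].
10^(Vm/61.7) = 10^(-56.8/61.7) = 0.12007
So 0.12007·(Kᵢ + α·Naᵢ) = Kₒ + α·Naₒ → α = (0.12007·132.0 − 4.74) / (134.0 − 0.12007·19.6)
α = (15.85 − 4.74) / (134.0 − 2.353) = 11.11/131.6 = 0.08438

0.084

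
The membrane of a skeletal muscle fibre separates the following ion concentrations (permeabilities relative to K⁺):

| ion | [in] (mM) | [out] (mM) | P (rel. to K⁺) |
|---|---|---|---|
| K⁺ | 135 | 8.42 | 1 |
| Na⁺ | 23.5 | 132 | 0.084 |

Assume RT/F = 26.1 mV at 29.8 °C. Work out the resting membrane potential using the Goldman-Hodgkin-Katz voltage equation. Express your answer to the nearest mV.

Vm = 26.1 · ln[(Σ P·[cation]ₒ + Σ P·[anion]ᵢ) / (Σ P·[cation]ᵢ + Σ P·[anion]ₒ)]
Numerator = 1×8.42 + 0.084×132 = 19.51
Denominator = 1×135 + 0.084×23.5 = 137
Vm = 26.1 · ln(0.14242) = 26.1 × (-1.9490) = -50.87 mV

-51 mV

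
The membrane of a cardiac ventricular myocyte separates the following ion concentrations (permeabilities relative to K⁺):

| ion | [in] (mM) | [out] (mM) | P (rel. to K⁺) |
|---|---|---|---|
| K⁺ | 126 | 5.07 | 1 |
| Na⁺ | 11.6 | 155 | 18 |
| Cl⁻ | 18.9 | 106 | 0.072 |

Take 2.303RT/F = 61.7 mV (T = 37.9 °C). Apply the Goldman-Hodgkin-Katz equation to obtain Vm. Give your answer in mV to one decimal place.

Vm = 61.7 · log₁₀[(Σ P·[cation]ₒ + Σ P·[anion]ᵢ) / (Σ P·[cation]ᵢ + Σ P·[anion]ₒ)]
Numerator = 1×5.07 + 18×155 + 0.072×18.9 = 2796
Denominator = 1×126 + 18×11.6 + 0.072×106 = 342.4
Vm = 61.7 · log₁₀(8.1664) = 61.7 × (0.9120) = 56.27 mV

56.3 mV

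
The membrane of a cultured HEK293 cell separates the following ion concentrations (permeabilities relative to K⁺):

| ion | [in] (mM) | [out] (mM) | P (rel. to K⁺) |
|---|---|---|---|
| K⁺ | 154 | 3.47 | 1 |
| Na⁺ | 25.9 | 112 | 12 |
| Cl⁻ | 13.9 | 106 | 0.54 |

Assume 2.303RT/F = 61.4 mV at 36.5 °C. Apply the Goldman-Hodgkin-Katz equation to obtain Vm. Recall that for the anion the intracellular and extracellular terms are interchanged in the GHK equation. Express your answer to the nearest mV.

25 mV

Vm = 61.4 · log₁₀[(Σ P·[cation]ₒ + Σ P·[anion]ᵢ) / (Σ P·[cation]ᵢ + Σ P·[anion]ₒ)]
Numerator = 1×3.47 + 12×112 + 0.54×13.9 = 1355
Denominator = 1×154 + 12×25.9 + 0.54×106 = 522
Vm = 61.4 · log₁₀(2.5955) = 61.4 × (0.4142) = 25.43 mV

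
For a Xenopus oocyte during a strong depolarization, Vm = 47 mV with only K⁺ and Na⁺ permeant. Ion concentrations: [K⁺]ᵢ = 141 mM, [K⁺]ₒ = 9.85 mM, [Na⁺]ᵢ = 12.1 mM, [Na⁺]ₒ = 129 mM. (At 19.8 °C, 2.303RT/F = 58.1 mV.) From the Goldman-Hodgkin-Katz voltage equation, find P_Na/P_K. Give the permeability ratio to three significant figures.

Let α = P_Na/P_K. GHK: Vm = 58.1·log₁₀[(Kₒ + α·Naₒ)/(Kᵢ + α·Naᵢ)].
10^(Vm/58.1) = 10^(47.0/58.1) = 6.441
So 6.441·(Kᵢ + α·Naᵢ) = Kₒ + α·Naₒ → α = (6.441·141.0 − 9.85) / (129.0 − 6.441·12.1)
α = (908.2 − 9.85) / (129.0 − 77.94) = 898.3/51.06 = 17.59

17.6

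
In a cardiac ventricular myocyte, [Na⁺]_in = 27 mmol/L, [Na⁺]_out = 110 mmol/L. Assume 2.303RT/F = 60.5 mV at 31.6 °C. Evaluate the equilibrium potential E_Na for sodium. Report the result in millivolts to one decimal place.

E = (60.5/z) · log₁₀([Na⁺]_out/[Na⁺]_in) with z = +1.
= (60.5/1) · log₁₀(110/27) = 60.50 · log₁₀(4.074)
= 60.50 · (0.6100) = 36.91 mV

36.9 mV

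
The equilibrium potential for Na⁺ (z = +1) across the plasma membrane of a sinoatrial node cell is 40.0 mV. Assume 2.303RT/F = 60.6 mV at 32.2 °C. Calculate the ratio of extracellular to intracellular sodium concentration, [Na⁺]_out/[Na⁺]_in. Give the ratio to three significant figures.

log₁₀([out]/[in]) = E·z/(60.6) = 40.0 × 1 / 60.6 = 0.6601
[out]/[in] = 10^(0.6601) = 4.572

4.57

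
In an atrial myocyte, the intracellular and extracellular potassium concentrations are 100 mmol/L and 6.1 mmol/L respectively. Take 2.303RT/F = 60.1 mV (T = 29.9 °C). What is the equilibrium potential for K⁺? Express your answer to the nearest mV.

-73 mV

E = (60.1/z) · log₁₀([K⁺]_out/[K⁺]_in) with z = +1.
= (60.1/1) · log₁₀(6.1/100) = 60.10 · log₁₀(0.061)
= 60.10 · (-1.2147) = -73.00 mV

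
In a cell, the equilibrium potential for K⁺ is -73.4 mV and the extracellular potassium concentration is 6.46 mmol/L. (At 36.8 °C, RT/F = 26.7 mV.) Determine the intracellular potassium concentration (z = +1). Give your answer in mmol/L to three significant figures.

101 mmol/L

Nernst: E = (26.7/1) · ln([out]/[in]), so ln([out]/[in]) = -73.4 × 1 / 26.7 = -2.7491.
[out]/[in] = e^(-2.7491) = 0.06399.
[in] = 6.46 / 0.06399 = 101 mmol/L.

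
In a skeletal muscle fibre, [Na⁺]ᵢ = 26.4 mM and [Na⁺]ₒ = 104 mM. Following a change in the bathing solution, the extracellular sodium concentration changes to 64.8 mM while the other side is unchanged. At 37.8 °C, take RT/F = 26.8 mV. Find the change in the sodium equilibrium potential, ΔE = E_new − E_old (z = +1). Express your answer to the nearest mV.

E_old = (26.8/1)·ln(104/26.4) = 36.74 mV
E_new = (26.8/1)·ln(64.8/26.4) = 24.06 mV
ΔE = 24.06 − (36.74) = -12.68 mV

-13 mV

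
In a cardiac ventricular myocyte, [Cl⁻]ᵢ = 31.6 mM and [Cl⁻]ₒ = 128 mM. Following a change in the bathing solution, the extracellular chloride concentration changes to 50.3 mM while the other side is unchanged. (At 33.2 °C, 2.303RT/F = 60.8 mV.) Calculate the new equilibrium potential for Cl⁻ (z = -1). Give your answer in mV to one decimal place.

-12.3 mV

After the shift: [Cl⁻]_out = 50.3, [Cl⁻]_in = 31.6 mM.
E_new = (60.8/-1)·log₁₀(50.3/31.6) = -60.80 · (0.2019) = -12.27 mV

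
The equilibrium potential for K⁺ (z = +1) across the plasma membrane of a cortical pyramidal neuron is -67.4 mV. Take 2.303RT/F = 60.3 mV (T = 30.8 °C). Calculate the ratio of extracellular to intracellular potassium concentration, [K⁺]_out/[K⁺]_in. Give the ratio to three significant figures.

0.0763

log₁₀([out]/[in]) = E·z/(60.3) = -67.4 × 1 / 60.3 = -1.1177
[out]/[in] = 10^(-1.1177) = 0.07625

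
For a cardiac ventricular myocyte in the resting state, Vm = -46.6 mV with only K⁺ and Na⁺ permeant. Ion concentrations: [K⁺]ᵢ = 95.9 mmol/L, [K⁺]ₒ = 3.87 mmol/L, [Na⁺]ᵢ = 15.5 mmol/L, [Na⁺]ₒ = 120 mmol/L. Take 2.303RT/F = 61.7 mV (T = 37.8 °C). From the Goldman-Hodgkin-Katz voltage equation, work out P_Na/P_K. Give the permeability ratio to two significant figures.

0.11

Let α = P_Na/P_K. GHK: Vm = 61.7·log₁₀[(Kₒ + α·Naₒ)/(Kᵢ + α·Naᵢ)].
10^(Vm/61.7) = 10^(-46.6/61.7) = 0.17568
So 0.17568·(Kᵢ + α·Naᵢ) = Kₒ + α·Naₒ → α = (0.17568·95.9 − 3.87) / (120.0 − 0.17568·15.5)
α = (16.85 − 3.87) / (120.0 − 2.723) = 12.98/117.3 = 0.1107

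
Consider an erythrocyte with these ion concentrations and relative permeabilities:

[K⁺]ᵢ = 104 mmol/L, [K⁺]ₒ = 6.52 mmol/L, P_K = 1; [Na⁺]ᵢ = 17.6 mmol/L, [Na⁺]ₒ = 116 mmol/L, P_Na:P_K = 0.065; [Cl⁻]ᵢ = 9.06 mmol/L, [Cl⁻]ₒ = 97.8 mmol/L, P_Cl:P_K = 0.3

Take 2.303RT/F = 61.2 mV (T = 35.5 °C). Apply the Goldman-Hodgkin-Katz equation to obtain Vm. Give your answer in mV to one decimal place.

-55.3 mV

Vm = 61.2 · log₁₀[(Σ P·[cation]ₒ + Σ P·[anion]ᵢ) / (Σ P·[cation]ᵢ + Σ P·[anion]ₒ)]
Numerator = 1×6.52 + 0.065×116 + 0.3×9.06 = 16.78
Denominator = 1×104 + 0.065×17.6 + 0.3×97.8 = 134.5
Vm = 61.2 · log₁₀(0.12476) = 61.2 × (-0.9039) = -55.32 mV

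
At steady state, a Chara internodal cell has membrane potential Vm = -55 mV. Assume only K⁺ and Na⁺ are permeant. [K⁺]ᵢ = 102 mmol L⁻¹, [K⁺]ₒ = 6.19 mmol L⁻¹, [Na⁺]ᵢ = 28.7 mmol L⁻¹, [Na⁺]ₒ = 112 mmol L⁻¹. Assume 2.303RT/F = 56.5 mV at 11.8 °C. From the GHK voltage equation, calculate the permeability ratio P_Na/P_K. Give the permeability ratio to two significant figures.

0.043

Let α = P_Na/P_K. GHK: Vm = 56.5·log₁₀[(Kₒ + α·Naₒ)/(Kᵢ + α·Naᵢ)].
10^(Vm/56.5) = 10^(-55.0/56.5) = 0.1063
So 0.1063·(Kᵢ + α·Naᵢ) = Kₒ + α·Naₒ → α = (0.1063·102.0 − 6.19) / (112.0 − 0.1063·28.7)
α = (10.84 − 6.19) / (112.0 − 3.051) = 4.653/108.9 = 0.04271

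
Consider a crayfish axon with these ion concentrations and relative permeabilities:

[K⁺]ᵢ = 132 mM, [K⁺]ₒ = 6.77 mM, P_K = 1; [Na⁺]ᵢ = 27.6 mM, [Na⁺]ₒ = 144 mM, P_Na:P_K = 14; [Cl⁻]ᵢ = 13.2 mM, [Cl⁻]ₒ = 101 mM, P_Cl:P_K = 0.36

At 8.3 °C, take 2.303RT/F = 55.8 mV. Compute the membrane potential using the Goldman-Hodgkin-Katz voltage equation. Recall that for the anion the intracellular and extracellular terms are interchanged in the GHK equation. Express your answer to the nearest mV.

Vm = 55.8 · log₁₀[(Σ P·[cation]ₒ + Σ P·[anion]ᵢ) / (Σ P·[cation]ᵢ + Σ P·[anion]ₒ)]
Numerator = 1×6.77 + 14×144 + 0.36×13.2 = 2028
Denominator = 1×132 + 14×27.6 + 0.36×101 = 554.8
Vm = 55.8 · log₁₀(3.6548) = 55.8 × (0.5629) = 31.41 mV

31 mV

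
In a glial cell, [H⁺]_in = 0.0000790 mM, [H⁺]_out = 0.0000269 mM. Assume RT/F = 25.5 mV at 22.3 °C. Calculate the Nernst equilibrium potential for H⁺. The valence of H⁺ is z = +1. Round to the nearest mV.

-27 mV

E = (25.5/z) · ln([H⁺]_out/[H⁺]_in) with z = +1.
= (25.5/1) · ln(0.0000269/0.0000790) = 25.50 · ln(0.3405)
= 25.50 · (-1.0773) = -27.47 mV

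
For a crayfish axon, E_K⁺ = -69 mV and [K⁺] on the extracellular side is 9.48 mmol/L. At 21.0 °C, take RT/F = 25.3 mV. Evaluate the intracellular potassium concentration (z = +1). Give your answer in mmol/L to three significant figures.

145 mmol/L

Nernst: E = (25.3/1) · ln([out]/[in]), so ln([out]/[in]) = -69.0 × 1 / 25.3 = -2.7273.
[out]/[in] = e^(-2.7273) = 0.0654.
[in] = 9.48 / 0.0654 = 145 mmol/L.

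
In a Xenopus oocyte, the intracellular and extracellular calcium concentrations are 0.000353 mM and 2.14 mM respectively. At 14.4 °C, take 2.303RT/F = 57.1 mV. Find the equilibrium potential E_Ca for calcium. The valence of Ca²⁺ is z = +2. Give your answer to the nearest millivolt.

E = (57.1/z) · log₁₀([Ca²⁺]_out/[Ca²⁺]_in) with z = +2.
= (57.1/2) · log₁₀(2.14/0.000353) = 28.55 · log₁₀(6062)
= 28.55 · (3.7826) = 107.99 mV

108 mV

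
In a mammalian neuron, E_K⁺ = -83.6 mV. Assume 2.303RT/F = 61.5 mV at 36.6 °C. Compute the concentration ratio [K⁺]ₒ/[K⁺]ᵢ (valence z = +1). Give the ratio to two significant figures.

0.044

log₁₀([out]/[in]) = E·z/(61.5) = -83.6 × 1 / 61.5 = -1.3593
[out]/[in] = 10^(-1.3593) = 0.04372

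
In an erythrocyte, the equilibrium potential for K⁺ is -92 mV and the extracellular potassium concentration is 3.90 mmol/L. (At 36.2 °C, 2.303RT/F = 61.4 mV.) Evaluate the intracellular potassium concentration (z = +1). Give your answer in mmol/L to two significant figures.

120 mmol/L

Nernst: E = (61.4/1) · log₁₀([out]/[in]), so log₁₀([out]/[in]) = -92.0 × 1 / 61.4 = -1.4984.
[out]/[in] = 10^(-1.4984) = 0.03174.
[in] = 3.90 / 0.03174 = 122.9 mmol/L.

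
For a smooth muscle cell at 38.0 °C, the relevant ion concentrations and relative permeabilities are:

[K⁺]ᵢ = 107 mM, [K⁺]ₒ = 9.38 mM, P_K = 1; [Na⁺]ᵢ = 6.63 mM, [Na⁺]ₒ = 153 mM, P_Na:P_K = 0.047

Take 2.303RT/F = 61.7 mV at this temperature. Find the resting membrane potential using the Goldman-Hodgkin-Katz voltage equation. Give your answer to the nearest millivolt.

Vm = 61.7 · log₁₀[(Σ P·[cation]ₒ + Σ P·[anion]ᵢ) / (Σ P·[cation]ᵢ + Σ P·[anion]ₒ)]
Numerator = 1×9.38 + 0.047×153 = 16.57
Denominator = 1×107 + 0.047×6.63 = 107.3
Vm = 61.7 · log₁₀(0.15442) = 61.7 × (-0.8113) = -50.06 mV

-50 mV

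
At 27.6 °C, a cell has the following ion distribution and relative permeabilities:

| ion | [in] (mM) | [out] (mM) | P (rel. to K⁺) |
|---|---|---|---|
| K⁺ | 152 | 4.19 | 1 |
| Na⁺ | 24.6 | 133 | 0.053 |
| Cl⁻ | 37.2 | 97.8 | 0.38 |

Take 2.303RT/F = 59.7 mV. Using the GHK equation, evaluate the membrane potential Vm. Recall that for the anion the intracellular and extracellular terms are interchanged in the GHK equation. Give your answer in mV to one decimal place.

Vm = 59.7 · log₁₀[(Σ P·[cation]ₒ + Σ P·[anion]ᵢ) / (Σ P·[cation]ᵢ + Σ P·[anion]ₒ)]
Numerator = 1×4.19 + 0.053×133 + 0.38×37.2 = 25.38
Denominator = 1×152 + 0.053×24.6 + 0.38×97.8 = 190.5
Vm = 59.7 · log₁₀(0.13322) = 59.7 × (-0.8754) = -52.26 mV

-52.3 mV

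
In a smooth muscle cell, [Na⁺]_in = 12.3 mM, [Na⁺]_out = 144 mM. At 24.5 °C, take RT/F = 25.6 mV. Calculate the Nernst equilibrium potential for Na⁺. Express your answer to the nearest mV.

E = (25.6/z) · ln([Na⁺]_out/[Na⁺]_in) with z = +1.
= (25.6/1) · ln(144/12.3) = 25.60 · ln(11.71)
= 25.60 · (2.4602) = 62.98 mV

63 mV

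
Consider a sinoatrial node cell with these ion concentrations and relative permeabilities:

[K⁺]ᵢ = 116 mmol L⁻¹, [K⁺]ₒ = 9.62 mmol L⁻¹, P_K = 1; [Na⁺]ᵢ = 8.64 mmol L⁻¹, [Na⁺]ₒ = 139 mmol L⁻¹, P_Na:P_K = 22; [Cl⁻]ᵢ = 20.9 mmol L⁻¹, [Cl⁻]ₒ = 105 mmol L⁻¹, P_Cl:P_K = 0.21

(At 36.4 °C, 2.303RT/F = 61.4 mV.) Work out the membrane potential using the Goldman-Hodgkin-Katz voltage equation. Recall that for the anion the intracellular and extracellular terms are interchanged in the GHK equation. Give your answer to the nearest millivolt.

60 mV

Vm = 61.4 · log₁₀[(Σ P·[cation]ₒ + Σ P·[anion]ᵢ) / (Σ P·[cation]ᵢ + Σ P·[anion]ₒ)]
Numerator = 1×9.62 + 22×139 + 0.21×20.9 = 3072
Denominator = 1×116 + 22×8.64 + 0.21×105 = 328.1
Vm = 61.4 · log₁₀(9.3622) = 61.4 × (0.9714) = 59.64 mV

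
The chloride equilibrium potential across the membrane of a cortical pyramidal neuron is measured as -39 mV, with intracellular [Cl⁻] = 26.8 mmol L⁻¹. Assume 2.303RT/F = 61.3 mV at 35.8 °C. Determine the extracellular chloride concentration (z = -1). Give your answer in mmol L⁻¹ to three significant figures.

Nernst: E = (61.3/-1) · log₁₀([out]/[in]), so log₁₀([out]/[in]) = -39.0 × -1 / 61.3 = 0.6362.
[out]/[in] = 10^(0.6362) = 4.327.
[out] = 4.327 × 26.8 = 116 mmol L⁻¹.

116 mmol L⁻¹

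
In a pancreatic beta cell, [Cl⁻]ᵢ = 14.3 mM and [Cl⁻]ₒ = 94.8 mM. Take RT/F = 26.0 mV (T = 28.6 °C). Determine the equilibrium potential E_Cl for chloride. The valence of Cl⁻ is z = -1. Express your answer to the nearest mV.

E = (26.0/z) · ln([Cl⁻]_out/[Cl⁻]_in) with z = -1.
For an anion, dividing by z = -1 reverses the sign.
= (26.0/-1) · ln(94.8/14.3) = -26.00 · ln(6.629)
= -26.00 · (1.8915) = -49.18 mV

-49 mV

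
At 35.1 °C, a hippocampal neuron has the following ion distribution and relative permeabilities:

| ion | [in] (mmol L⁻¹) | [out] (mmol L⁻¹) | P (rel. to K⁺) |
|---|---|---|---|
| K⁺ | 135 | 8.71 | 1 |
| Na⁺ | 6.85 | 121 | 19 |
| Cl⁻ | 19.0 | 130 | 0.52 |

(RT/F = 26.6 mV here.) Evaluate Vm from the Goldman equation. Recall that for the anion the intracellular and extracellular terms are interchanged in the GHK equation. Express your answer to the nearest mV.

Vm = 26.6 · ln[(Σ P·[cation]ₒ + Σ P·[anion]ᵢ) / (Σ P·[cation]ᵢ + Σ P·[anion]ₒ)]
Numerator = 1×8.71 + 19×121 + 0.52×19.0 = 2318
Denominator = 1×135 + 19×6.85 + 0.52×130 = 332.8
Vm = 26.6 · ln(6.965) = 26.6 × (1.9409) = 51.63 mV

52 mV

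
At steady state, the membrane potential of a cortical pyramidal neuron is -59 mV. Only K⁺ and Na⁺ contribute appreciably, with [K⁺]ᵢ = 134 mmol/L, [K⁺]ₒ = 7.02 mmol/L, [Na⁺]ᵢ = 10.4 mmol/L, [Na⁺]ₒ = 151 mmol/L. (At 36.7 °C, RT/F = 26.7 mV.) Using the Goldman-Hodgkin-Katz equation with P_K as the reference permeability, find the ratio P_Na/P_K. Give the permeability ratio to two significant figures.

0.051

Let α = P_Na/P_K. GHK: Vm = 26.7·ln[(Kₒ + α·Naₒ)/(Kᵢ + α·Naᵢ)].
e^(Vm/26.7) = e^(-59.0/26.7) = 0.10973
So 0.10973·(Kᵢ + α·Naᵢ) = Kₒ + α·Naₒ → α = (0.10973·134.0 − 7.02) / (151.0 − 0.10973·10.4)
α = (14.7 − 7.02) / (151.0 − 1.141) = 7.684/149.9 = 0.05127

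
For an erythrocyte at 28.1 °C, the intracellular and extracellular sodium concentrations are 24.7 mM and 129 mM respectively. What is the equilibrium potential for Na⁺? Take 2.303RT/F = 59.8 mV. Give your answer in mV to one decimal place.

E = (59.8/z) · log₁₀([Na⁺]_out/[Na⁺]_in) with z = +1.
= (59.8/1) · log₁₀(129/24.7) = 59.80 · log₁₀(5.223)
= 59.80 · (0.7179) = 42.93 mV

42.9 mV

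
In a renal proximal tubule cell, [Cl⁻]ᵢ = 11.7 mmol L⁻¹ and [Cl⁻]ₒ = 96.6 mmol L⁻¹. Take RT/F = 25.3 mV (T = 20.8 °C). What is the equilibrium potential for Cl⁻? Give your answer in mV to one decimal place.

E = (25.3/z) · ln([Cl⁻]_out/[Cl⁻]_in) with z = -1.
For an anion, dividing by z = -1 reverses the sign.
= (25.3/-1) · ln(96.6/11.7) = -25.30 · ln(8.256)
= -25.30 · (2.1110) = -53.41 mV

-53.4 mV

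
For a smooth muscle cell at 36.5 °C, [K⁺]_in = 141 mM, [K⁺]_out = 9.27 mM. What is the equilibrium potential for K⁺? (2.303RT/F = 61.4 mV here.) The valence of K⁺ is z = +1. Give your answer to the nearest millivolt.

E = (61.4/z) · log₁₀([K⁺]_out/[K⁺]_in) with z = +1.
= (61.4/1) · log₁₀(9.27/141) = 61.40 · log₁₀(0.06574)
= 61.40 · (-1.1821) = -72.58 mV

-73 mV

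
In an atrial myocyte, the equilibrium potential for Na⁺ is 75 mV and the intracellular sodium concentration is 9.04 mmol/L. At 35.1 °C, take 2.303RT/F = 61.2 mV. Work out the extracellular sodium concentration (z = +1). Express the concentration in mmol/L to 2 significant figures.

150 mmol/L

Nernst: E = (61.2/1) · log₁₀([out]/[in]), so log₁₀([out]/[in]) = 75.0 × 1 / 61.2 = 1.2255.
[out]/[in] = 10^(1.2255) = 16.81.
[out] = 16.81 × 9.04 = 151.9 mmol/L.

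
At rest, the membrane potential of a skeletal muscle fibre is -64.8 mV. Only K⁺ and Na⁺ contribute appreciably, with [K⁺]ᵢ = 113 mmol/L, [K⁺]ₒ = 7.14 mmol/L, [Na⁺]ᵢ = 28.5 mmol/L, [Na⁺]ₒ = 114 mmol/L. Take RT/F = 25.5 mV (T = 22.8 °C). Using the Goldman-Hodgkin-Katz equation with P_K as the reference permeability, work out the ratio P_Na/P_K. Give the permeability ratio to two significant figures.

0.016

Let α = P_Na/P_K. GHK: Vm = 25.5·ln[(Kₒ + α·Naₒ)/(Kᵢ + α·Naᵢ)].
e^(Vm/25.5) = e^(-64.8/25.5) = 0.078774
So 0.078774·(Kᵢ + α·Naᵢ) = Kₒ + α·Naₒ → α = (0.078774·113.0 − 7.14) / (114.0 − 0.078774·28.5)
α = (8.901 − 7.14) / (114.0 − 2.245) = 1.761/111.8 = 0.01576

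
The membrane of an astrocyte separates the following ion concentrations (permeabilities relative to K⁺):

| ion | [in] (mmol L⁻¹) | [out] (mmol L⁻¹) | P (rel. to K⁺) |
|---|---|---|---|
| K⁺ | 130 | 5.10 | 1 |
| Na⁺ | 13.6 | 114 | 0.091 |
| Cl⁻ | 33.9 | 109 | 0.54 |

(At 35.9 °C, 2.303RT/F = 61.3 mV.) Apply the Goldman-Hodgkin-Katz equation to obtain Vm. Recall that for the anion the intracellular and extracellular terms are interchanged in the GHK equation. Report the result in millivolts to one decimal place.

Vm = 61.3 · log₁₀[(Σ P·[cation]ₒ + Σ P·[anion]ᵢ) / (Σ P·[cation]ᵢ + Σ P·[anion]ₒ)]
Numerator = 1×5.10 + 0.091×114 + 0.54×33.9 = 33.78
Denominator = 1×130 + 0.091×13.6 + 0.54×109 = 190.1
Vm = 61.3 · log₁₀(0.1777) = 61.3 × (-0.7503) = -45.99 mV

-46.0 mV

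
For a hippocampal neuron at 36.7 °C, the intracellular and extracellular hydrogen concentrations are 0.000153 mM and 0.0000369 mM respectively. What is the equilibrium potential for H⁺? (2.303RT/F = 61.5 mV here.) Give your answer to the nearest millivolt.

E = (61.5/z) · log₁₀([H⁺]_out/[H⁺]_in) with z = +1.
= (61.5/1) · log₁₀(0.0000369/0.000153) = 61.50 · log₁₀(0.2412)
= 61.50 · (-0.6177) = -37.99 mV

-38 mV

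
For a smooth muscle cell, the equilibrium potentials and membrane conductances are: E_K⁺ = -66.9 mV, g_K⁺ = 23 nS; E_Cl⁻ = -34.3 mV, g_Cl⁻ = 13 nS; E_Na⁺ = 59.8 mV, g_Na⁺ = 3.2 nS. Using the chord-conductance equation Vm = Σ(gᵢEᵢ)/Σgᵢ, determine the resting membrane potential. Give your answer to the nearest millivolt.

-46 mV

Σ gᵢEᵢ = 23·(-66.9) + 13·(-34.3) + 3.2·(59.8) = -1793.24
Σ gᵢ = 23 + 13 + 3.2 = 39.2
Vm = -1793.24 / 39.2 = -45.75 mV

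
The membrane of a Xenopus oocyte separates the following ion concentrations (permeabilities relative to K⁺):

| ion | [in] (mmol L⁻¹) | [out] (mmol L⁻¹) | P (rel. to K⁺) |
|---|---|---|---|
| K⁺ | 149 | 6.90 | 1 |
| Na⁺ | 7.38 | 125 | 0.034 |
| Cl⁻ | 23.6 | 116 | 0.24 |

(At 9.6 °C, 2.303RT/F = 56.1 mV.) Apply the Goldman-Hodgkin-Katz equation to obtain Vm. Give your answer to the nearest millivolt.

-57 mV

Vm = 56.1 · log₁₀[(Σ P·[cation]ₒ + Σ P·[anion]ᵢ) / (Σ P·[cation]ᵢ + Σ P·[anion]ₒ)]
Numerator = 1×6.90 + 0.034×125 + 0.24×23.6 = 16.81
Denominator = 1×149 + 0.034×7.38 + 0.24×116 = 177.1
Vm = 56.1 · log₁₀(0.094946) = 56.1 × (-1.0225) = -57.36 mV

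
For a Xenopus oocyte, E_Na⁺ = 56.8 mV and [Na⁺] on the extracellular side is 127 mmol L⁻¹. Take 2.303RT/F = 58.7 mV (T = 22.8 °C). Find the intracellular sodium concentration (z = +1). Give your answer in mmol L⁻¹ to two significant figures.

14 mmol L⁻¹

Nernst: E = (58.7/1) · log₁₀([out]/[in]), so log₁₀([out]/[in]) = 56.8 × 1 / 58.7 = 0.9676.
[out]/[in] = 10^(0.9676) = 9.282.
[in] = 127 / 9.282 = 13.68 mmol L⁻¹.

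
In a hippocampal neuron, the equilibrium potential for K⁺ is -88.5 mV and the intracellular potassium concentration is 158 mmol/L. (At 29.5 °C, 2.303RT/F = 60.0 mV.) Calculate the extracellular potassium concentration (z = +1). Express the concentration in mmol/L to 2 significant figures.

Nernst: E = (60.0/1) · log₁₀([out]/[in]), so log₁₀([out]/[in]) = -88.5 × 1 / 60.0 = -1.4750.
[out]/[in] = 10^(-1.4750) = 0.0335.
[out] = 0.0335 × 158 = 5.292 mmol/L.

5.3 mmol/L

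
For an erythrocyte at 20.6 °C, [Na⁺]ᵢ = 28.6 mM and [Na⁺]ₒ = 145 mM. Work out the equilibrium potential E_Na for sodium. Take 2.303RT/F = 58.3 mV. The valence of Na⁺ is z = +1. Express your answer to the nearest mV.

41 mV

E = (58.3/z) · log₁₀([Na⁺]_out/[Na⁺]_in) with z = +1.
= (58.3/1) · log₁₀(145/28.6) = 58.30 · log₁₀(5.07)
= 58.30 · (0.7050) = 41.10 mV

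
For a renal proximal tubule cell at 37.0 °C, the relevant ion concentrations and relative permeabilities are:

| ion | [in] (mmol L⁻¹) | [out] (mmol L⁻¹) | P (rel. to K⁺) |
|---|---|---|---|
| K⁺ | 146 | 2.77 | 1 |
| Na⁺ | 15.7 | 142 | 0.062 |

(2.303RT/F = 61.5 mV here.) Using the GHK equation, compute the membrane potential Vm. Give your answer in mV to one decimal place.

Vm = 61.5 · log₁₀[(Σ P·[cation]ₒ + Σ P·[anion]ᵢ) / (Σ P·[cation]ᵢ + Σ P·[anion]ₒ)]
Numerator = 1×2.77 + 0.062×142 = 11.57
Denominator = 1×146 + 0.062×15.7 = 147
Vm = 61.5 · log₁₀(0.078749) = 61.5 × (-1.1038) = -67.88 mV

-67.9 mV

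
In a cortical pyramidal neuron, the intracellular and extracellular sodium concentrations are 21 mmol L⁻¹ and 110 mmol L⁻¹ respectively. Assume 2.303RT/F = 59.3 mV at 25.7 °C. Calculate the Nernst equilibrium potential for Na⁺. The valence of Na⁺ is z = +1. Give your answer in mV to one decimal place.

E = (59.3/z) · log₁₀([Na⁺]_out/[Na⁺]_in) with z = +1.
= (59.3/1) · log₁₀(110/21) = 59.30 · log₁₀(5.238)
= 59.30 · (0.7192) = 42.65 mV

42.6 mV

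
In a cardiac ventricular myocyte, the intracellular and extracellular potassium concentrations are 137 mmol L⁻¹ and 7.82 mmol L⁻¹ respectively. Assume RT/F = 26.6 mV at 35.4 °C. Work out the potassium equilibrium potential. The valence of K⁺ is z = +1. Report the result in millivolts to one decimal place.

-76.2 mV

E = (26.6/z) · ln([K⁺]_out/[K⁺]_in) with z = +1.
= (26.6/1) · ln(7.82/137) = 26.60 · ln(0.05708)
= 26.60 · (-2.8633) = -76.16 mV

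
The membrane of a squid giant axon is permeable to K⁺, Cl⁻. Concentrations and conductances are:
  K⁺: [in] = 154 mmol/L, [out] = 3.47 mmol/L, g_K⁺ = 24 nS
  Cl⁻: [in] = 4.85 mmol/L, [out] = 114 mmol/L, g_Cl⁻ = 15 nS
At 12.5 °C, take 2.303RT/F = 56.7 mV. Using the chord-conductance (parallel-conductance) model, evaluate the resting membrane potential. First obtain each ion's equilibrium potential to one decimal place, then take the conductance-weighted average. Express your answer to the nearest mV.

E_K⁺ = (56.7/1)·log₁₀(3.47/154) = -93.4 mV
E_Cl⁻ = (56.7/-1)·log₁₀(114/4.85) = -77.7 mV
Vm = (Σ gᵢEᵢ)/(Σ gᵢ) = (24·-93.4 + 15·-77.7) / (24 + 15)
= -3407.10 / 39 = -87.36 mV

-87 mV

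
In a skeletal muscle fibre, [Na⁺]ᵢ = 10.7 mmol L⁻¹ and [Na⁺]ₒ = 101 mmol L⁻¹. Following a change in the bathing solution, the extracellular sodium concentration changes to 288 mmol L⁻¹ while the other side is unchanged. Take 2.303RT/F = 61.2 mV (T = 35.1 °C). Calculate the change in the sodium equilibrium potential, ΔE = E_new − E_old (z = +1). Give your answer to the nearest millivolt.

28 mV

E_old = (61.2/1)·log₁₀(101/10.7) = 59.67 mV
E_new = (61.2/1)·log₁₀(288/10.7) = 87.52 mV
ΔE = 87.52 − (59.67) = 27.85 mV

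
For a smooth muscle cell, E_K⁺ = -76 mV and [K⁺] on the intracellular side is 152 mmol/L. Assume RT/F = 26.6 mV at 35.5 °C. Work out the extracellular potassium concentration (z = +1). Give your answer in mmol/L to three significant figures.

8.73 mmol/L

Nernst: E = (26.6/1) · ln([out]/[in]), so ln([out]/[in]) = -76.0 × 1 / 26.6 = -2.8571.
[out]/[in] = e^(-2.8571) = 0.05743.
[out] = 0.05743 × 152 = 8.73 mmol/L.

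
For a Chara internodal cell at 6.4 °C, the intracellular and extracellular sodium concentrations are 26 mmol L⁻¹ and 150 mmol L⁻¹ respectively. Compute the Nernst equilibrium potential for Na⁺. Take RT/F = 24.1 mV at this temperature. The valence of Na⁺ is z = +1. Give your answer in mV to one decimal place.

E = (24.1/z) · ln([Na⁺]_out/[Na⁺]_in) with z = +1.
= (24.1/1) · ln(150/26) = 24.10 · ln(5.769)
= 24.10 · (1.7525) = 42.24 mV

42.2 mV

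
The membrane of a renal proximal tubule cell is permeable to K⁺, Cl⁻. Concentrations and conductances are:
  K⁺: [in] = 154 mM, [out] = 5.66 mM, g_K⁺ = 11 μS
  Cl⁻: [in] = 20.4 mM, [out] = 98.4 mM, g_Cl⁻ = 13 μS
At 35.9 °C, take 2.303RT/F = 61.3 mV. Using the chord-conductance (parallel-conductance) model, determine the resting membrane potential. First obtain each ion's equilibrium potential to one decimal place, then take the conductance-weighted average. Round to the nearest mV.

E_K⁺ = (61.3/1)·log₁₀(5.66/154) = -87.9 mV
E_Cl⁻ = (61.3/-1)·log₁₀(98.4/20.4) = -41.9 mV
Vm = (Σ gᵢEᵢ)/(Σ gᵢ) = (11·-87.9 + 13·-41.9) / (11 + 13)
= -1511.60 / 24 = -62.98 mV

-63 mV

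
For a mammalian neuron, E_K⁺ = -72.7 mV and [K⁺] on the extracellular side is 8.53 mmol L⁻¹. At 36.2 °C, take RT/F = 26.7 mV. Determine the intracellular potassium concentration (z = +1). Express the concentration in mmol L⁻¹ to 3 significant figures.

130 mmol L⁻¹

Nernst: E = (26.7/1) · ln([out]/[in]), so ln([out]/[in]) = -72.7 × 1 / 26.7 = -2.7228.
[out]/[in] = e^(-2.7228) = 0.06569.
[in] = 8.53 / 0.06569 = 129.9 mmol L⁻¹.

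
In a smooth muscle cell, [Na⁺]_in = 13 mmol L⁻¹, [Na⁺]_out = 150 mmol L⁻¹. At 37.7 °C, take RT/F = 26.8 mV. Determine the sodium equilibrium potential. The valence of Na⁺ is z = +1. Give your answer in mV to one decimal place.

E = (26.8/z) · ln([Na⁺]_out/[Na⁺]_in) with z = +1.
= (26.8/1) · ln(150/13) = 26.80 · ln(11.54)
= 26.80 · (2.4457) = 65.54 mV

65.5 mV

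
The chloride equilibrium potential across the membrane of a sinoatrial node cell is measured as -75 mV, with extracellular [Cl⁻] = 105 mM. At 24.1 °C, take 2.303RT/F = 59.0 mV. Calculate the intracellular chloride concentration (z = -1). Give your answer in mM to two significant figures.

Nernst: E = (59.0/-1) · log₁₀([out]/[in]), so log₁₀([out]/[in]) = -75.0 × -1 / 59.0 = 1.2712.
[out]/[in] = 10^(1.2712) = 18.67.
[in] = 105 / 18.67 = 5.623 mM.

5.6 mM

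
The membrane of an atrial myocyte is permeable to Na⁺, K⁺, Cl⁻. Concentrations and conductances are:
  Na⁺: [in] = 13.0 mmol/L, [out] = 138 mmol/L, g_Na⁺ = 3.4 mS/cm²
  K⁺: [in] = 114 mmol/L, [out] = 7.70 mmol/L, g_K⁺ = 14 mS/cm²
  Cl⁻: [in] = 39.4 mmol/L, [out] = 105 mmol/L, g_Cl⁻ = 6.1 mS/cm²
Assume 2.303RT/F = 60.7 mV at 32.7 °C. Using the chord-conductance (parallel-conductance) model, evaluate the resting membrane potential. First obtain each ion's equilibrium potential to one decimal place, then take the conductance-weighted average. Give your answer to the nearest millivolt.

-40 mV

E_Na⁺ = (60.7/1)·log₁₀(138/13.0) = 62.3 mV
E_K⁺ = (60.7/1)·log₁₀(7.70/114) = -71.0 mV
E_Cl⁻ = (60.7/-1)·log₁₀(105/39.4) = -25.8 mV
Vm = (Σ gᵢEᵢ)/(Σ gᵢ) = (3.4·62.3 + 14·-71.0 + 6.1·-25.8) / (3.4 + 14 + 6.1)
= -939.56 / 23.5 = -39.98 mV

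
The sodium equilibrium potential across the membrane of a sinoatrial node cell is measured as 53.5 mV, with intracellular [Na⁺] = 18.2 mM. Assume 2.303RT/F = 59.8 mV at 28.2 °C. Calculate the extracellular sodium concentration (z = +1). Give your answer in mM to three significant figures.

143 mM

Nernst: E = (59.8/1) · log₁₀([out]/[in]), so log₁₀([out]/[in]) = 53.5 × 1 / 59.8 = 0.8946.
[out]/[in] = 10^(0.8946) = 7.846.
[out] = 7.846 × 18.2 = 142.8 mM.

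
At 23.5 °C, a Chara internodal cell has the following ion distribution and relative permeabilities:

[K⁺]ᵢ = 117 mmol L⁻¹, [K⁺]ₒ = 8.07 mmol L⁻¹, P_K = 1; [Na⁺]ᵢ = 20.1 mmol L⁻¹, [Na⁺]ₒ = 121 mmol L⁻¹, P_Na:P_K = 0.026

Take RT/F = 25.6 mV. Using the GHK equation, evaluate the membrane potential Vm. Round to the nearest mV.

-60 mV

Vm = 25.6 · ln[(Σ P·[cation]ₒ + Σ P·[anion]ᵢ) / (Σ P·[cation]ᵢ + Σ P·[anion]ₒ)]
Numerator = 1×8.07 + 0.026×121 = 11.22
Denominator = 1×117 + 0.026×20.1 = 117.5
Vm = 25.6 · ln(0.095437) = 25.6 × (-2.3493) = -60.14 mV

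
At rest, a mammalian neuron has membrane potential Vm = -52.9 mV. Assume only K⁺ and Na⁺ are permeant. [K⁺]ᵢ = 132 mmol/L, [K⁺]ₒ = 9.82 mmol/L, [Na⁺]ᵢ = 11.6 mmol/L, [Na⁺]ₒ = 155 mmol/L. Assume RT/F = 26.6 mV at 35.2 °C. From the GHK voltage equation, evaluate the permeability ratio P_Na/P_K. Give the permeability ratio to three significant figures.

Let α = P_Na/P_K. GHK: Vm = 26.6·ln[(Kₒ + α·Naₒ)/(Kᵢ + α·Naᵢ)].
e^(Vm/26.6) = e^(-52.9/26.6) = 0.13687
So 0.13687·(Kᵢ + α·Naᵢ) = Kₒ + α·Naₒ → α = (0.13687·132.0 − 9.82) / (155.0 − 0.13687·11.6)
α = (18.07 − 9.82) / (155.0 − 1.588) = 8.247/153.4 = 0.05376

0.0538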